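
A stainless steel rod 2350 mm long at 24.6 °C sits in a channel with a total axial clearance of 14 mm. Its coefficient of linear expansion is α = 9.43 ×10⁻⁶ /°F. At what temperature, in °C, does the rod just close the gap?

α = 9.43×10⁻⁶/°F × 9/5 = 17.0×10⁻⁶/K.
α·L₀·ΔT = 14.0 mm ⇒ ΔT = 14.0 / (17.0×10⁻⁶ × 2350.0) = 351.0 K.
T = 24.6 + 351.0 = 375.6 °C.

376 °C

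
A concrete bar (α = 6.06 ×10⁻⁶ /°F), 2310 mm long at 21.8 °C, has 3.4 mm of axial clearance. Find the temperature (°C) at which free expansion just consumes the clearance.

157 °C

α = 6.06×10⁻⁶/°F × 9/5 = 10.9×10⁻⁶/K.
α·L₀·ΔT = 3.4 mm ⇒ ΔT = 3.4 / (10.9×10⁻⁶ × 2310.0) = 134.9 K.
T = 21.8 + 134.9 = 156.7 °C.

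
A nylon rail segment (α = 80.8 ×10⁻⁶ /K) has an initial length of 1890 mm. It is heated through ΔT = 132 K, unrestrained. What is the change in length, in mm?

20.2 mm

ΔL = α·L₀·ΔT = 80.8×10⁻⁶ × 1890 mm × 132.0 K = 20.2 mm.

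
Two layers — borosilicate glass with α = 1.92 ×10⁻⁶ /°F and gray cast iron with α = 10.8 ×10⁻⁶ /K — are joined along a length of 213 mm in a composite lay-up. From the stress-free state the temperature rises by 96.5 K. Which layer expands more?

gray cast iron

borosilicate glass: α = 1.92×10⁻⁶/°F × 9/5 = 3.46×10⁻⁶/K.
α(borosilicate glass) = 3.46×10⁻⁶/K vs α(gray cast iron) = 10.8×10⁻⁶/K.
Higher α expands more for the same ΔT: gray cast iron.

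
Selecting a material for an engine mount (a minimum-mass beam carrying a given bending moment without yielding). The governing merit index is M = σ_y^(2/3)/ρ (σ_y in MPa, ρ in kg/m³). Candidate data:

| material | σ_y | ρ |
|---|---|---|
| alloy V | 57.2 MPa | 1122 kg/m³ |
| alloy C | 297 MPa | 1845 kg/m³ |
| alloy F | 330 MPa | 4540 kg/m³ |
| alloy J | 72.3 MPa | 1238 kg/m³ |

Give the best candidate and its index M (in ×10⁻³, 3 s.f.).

Per-candidate index values:
  alloy C: M = 24.1×10⁻³
  alloy J: M = 14.0×10⁻³
  alloy V: M = 13.2×10⁻³
  alloy F: M = 10.5×10⁻³
The maximum is for alloy C.

alloy C, M = 24.1×10⁻³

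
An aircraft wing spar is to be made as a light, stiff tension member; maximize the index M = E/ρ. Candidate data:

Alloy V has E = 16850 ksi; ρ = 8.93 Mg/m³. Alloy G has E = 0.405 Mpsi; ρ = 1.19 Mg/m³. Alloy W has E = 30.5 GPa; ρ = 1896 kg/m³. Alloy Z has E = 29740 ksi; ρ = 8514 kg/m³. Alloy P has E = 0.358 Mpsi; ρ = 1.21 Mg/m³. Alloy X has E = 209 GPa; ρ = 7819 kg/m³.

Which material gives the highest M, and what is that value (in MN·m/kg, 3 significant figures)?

Putting every candidate on a common basis:
  alloy V: E = 116.2 GPa, ρ = 8930 kg/m³
  alloy G: E = 2.792 GPa, ρ = 1190 kg/m³
  alloy W: E = 30.50 GPa, ρ = 1896 kg/m³
  alloy Z: E = 205.1 GPa, ρ = 8514 kg/m³
  alloy P: E = 2.468 GPa, ρ = 1210 kg/m³
  alloy X: E = 209.0 GPa, ρ = 7819 kg/m³
  alloy X: M = 26.7 MN·m/kg
  alloy Z: M = 24.1 MN·m/kg
  alloy W: M = 16.1 MN·m/kg
  alloy V: M = 13.0 MN·m/kg
  alloy G: M = 2.35 MN·m/kg
  alloy P: M = 2.04 MN·m/kg
Alloy X ranks first.

alloy X, M = 26.7 MN·m/kg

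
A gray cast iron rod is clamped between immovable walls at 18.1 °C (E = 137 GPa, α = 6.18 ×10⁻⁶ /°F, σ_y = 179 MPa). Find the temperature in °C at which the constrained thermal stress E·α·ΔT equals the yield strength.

α = 6.18×10⁻⁶/°F × 9/5 = 11.1×10⁻⁶/K.
E·α·ΔT = 179.0 MPa ⇒ ΔT = 179.0 / (137.0×10³ × 11.1×10⁻⁶) = 117.5 K.
T = 18.1 + 117.5 = 135.6 °C.

136 °C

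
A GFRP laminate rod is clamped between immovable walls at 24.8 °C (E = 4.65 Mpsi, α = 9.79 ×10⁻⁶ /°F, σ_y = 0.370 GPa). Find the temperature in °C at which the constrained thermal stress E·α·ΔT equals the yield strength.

680 °C

E = 4.65 Mpsi = 32.06 GPa.
α = 9.79×10⁻⁶/°F × 9/5 = 17.6×10⁻⁶/K.
σ_y = 0.370 GPa = 370.0 MPa.
E·α·ΔT = 370.0 MPa ⇒ ΔT = 370.0 / (32.06×10³ × 17.6×10⁻⁶) = 654.9 K.
T = 24.8 + 654.9 = 679.7 °C.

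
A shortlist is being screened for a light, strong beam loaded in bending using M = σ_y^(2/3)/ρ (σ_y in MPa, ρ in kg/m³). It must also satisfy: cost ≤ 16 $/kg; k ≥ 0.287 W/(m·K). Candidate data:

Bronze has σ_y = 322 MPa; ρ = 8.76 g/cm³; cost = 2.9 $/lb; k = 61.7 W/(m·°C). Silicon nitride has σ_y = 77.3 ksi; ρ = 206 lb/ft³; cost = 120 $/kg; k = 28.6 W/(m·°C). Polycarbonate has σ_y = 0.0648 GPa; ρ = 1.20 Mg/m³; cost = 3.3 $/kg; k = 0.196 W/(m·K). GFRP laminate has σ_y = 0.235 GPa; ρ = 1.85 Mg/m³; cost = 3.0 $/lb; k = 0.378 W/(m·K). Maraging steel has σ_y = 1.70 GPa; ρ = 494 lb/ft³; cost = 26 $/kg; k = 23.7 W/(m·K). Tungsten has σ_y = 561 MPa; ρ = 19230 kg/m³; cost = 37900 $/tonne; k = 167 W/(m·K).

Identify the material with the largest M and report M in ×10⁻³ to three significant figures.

Screen on constraints: cost ≤ 16 $/kg; k ≥ 0.287 W/(m·K). Survivors: bronze, GFRP laminate.
In SI units:
  bronze: σ_y = 322.0 MPa, ρ = 8760 kg/m³
  GFRP laminate: σ_y = 235.0 MPa, ρ = 1850 kg/m³
  GFRP laminate: M = 20.6×10⁻³
  bronze: M = 5.36×10⁻³
The maximum is for GFRP laminate.

GFRP laminate, M = 20.6×10⁻³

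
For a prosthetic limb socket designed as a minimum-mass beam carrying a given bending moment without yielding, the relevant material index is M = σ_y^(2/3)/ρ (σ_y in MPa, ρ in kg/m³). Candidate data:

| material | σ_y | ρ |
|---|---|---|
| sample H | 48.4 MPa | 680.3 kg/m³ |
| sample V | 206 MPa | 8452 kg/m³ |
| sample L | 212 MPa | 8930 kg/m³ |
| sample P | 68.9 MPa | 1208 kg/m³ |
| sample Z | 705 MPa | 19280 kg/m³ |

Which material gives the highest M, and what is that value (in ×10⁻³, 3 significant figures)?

Per-candidate index values:
  sample H: M = 19.5×10⁻³
  sample P: M = 13.9×10⁻³
  sample V: M = 4.13×10⁻³
  sample Z: M = 4.11×10⁻³
  sample L: M = 3.98×10⁻³
Sample H ranks first.

sample H, M = 19.5×10⁻³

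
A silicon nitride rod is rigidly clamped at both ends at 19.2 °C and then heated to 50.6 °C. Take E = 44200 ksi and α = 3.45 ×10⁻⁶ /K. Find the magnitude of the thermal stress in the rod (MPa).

E = 44200 ksi = 304.7 GPa.
ΔT = 31.40 K. Constrained thermal stress σ = E·α·ΔT = 304.7×10³ MPa × 3.45×10⁻⁶ × 31.40 = 33.0 MPa (compressive).

33.0 MPa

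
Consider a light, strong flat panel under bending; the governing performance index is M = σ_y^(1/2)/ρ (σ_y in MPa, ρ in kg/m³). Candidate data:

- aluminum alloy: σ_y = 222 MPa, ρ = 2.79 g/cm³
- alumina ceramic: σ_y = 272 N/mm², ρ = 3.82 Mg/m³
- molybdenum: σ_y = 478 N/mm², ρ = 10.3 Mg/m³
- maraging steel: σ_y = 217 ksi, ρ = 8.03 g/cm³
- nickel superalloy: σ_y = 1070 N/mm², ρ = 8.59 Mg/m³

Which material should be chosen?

Normalizing units and computing the index:
  aluminum alloy: σ_y = 222.0 MPa, ρ = 2790 kg/m³
  alumina ceramic: σ_y = 272.0 MPa, ρ = 3820 kg/m³
  molybdenum: σ_y = 478.0 MPa, ρ = 10300 kg/m³
  maraging steel: σ_y = 1496 MPa, ρ = 8030 kg/m³
  nickel superalloy: σ_y = 1070 MPa, ρ = 8590 kg/m³
  aluminum alloy: M = 5.34×10⁻³
  maraging steel: M = 4.82×10⁻³
  alumina ceramic: M = 4.32×10⁻³
  nickel superalloy: M = 3.81×10⁻³
  molybdenum: M = 2.12×10⁻³
Aluminum alloy ranks first.

aluminum alloy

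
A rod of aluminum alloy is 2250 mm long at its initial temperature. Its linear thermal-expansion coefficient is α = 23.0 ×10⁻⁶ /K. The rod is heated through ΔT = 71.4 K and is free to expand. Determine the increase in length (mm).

ΔL = α·L₀·ΔT = 23.0×10⁻⁶ × 2250 mm × 71.40 K = 3.69 mm.

3.69 mm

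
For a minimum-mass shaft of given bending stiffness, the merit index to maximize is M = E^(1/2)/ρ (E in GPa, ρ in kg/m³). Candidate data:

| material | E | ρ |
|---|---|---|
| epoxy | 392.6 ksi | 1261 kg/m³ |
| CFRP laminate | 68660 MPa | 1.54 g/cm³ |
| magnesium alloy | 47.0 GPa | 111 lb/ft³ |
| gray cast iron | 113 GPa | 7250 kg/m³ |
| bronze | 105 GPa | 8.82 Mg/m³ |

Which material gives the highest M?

CFRP laminate

After converting to SI:
  epoxy: E = 2.707 GPa, ρ = 1261 kg/m³
  CFRP laminate: E = 68.66 GPa, ρ = 1540 kg/m³
  magnesium alloy: E = 47.00 GPa, ρ = 1778 kg/m³
  gray cast iron: E = 113.0 GPa, ρ = 7250 kg/m³
  bronze: E = 105.0 GPa, ρ = 8820 kg/m³
  CFRP laminate: M = 5.38×10⁻³
  magnesium alloy: M = 3.86×10⁻³
  gray cast iron: M = 1.47×10⁻³
  epoxy: M = 1.30×10⁻³
  bronze: M = 1.16×10⁻³
CFRP laminate has the largest M.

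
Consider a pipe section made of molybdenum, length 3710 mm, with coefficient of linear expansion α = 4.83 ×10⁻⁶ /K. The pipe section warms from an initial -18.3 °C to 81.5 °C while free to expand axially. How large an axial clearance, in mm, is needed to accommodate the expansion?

ΔT = 81.5 − (-18.3) = 99.80 K.
ΔL = α·L₀·ΔT = 4.83×10⁻⁶ × 3710 mm × 99.80 K = 1.79 mm.

1.79 mm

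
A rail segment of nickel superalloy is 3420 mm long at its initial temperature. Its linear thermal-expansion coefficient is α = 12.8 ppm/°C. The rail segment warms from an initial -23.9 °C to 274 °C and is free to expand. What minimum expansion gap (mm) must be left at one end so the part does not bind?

13.0 mm

ΔT = 274 − (-23.9) = 297.9 K.
ΔL = α·L₀·ΔT = 12.8×10⁻⁶ × 3420 mm × 297.9 K = 13.0 mm.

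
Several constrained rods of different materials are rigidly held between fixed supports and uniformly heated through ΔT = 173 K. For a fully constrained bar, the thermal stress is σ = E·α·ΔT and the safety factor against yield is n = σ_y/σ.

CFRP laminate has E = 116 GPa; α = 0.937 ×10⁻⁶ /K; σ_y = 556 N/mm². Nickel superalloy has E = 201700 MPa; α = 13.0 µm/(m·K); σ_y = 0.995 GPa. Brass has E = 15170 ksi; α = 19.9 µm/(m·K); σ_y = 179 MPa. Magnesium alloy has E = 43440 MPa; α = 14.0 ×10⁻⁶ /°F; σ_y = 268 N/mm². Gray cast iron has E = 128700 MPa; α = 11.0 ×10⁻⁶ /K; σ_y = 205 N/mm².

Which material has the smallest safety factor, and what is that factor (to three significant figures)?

brass, n = 0.497

In consistent units (E in GPa, α in ×10⁻⁶/K, σ_y in MPa):
  CFRP laminate: E = 116.0, α = 0.937, σ_y = 556.0 → σ = 18.8 MPa, n = 29.6
  nickel superalloy: E = 201.7, α = 13.0, σ_y = 995.0 → σ = 454 MPa, n = 2.19
  brass: E = 104.6, α = 19.9, σ_y = 179.0 → σ = 360 MPa, n = 0.497
  magnesium alloy: E = 43.44, α = 25.2, σ_y = 268.0 → σ = 189 MPa, n = 1.42
  gray cast iron: E = 128.7, α = 11.0, σ_y = 205.0 → σ = 245 MPa, n = 0.837
The minimum is brass at n = 0.497.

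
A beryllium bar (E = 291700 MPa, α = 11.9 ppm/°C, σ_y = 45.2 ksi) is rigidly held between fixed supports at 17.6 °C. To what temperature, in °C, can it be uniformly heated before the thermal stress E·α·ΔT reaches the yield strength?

107 °C

E = 291700 MPa = 291.7 GPa.
σ_y = 45.2 ksi = 311.6 MPa.
E·α·ΔT = 311.6 MPa ⇒ ΔT = 311.6 / (291.7×10³ × 11.9×10⁻⁶) = 89.78 K.
T = 17.6 + 89.78 = 107.4 °C.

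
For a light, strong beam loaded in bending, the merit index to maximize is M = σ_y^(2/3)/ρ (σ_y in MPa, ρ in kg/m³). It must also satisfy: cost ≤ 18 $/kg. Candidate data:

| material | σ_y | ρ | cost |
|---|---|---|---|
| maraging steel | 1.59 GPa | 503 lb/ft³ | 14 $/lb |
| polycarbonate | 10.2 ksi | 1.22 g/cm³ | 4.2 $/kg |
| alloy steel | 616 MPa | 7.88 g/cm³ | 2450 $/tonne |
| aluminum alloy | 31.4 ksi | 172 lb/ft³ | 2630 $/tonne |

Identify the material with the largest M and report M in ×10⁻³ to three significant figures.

Screen on constraints: cost ≤ 18 $/kg. Survivors: polycarbonate, alloy steel, aluminum alloy.
Convert each candidate to consistent units, then evaluate M:
  polycarbonate: σ_y = 70.33 MPa, ρ = 1220 kg/m³
  alloy steel: σ_y = 616.0 MPa, ρ = 7880 kg/m³
  aluminum alloy: σ_y = 216.5 MPa, ρ = 2755 kg/m³
  polycarbonate: M = 14.0×10⁻³
  aluminum alloy: M = 13.1×10⁻³
  alloy steel: M = 9.19×10⁻³
Highest index: polycarbonate.

polycarbonate, M = 14.0×10⁻³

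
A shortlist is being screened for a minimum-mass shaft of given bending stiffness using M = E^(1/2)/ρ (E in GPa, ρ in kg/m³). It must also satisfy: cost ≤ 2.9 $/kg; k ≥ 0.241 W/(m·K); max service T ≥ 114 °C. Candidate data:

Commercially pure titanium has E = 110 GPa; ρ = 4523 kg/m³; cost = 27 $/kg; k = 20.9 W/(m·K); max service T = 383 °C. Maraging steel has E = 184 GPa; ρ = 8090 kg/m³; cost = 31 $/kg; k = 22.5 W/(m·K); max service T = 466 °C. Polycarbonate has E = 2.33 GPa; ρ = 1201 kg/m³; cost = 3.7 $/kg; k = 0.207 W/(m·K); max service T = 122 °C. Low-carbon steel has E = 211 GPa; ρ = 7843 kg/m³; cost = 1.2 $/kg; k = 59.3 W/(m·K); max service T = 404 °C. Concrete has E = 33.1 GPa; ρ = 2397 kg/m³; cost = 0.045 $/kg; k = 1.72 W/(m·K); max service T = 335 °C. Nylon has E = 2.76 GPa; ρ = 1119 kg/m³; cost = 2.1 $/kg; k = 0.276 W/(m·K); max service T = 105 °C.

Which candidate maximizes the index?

concrete

Screen on constraints: cost ≤ 2.9 $/kg; k ≥ 0.241 W/(m·K); max service T ≥ 114 °C. Survivors: low-carbon steel, concrete.
Per-candidate index values:
  concrete: M = 2.40×10⁻³
  low-carbon steel: M = 1.85×10⁻³
Concrete ranks first.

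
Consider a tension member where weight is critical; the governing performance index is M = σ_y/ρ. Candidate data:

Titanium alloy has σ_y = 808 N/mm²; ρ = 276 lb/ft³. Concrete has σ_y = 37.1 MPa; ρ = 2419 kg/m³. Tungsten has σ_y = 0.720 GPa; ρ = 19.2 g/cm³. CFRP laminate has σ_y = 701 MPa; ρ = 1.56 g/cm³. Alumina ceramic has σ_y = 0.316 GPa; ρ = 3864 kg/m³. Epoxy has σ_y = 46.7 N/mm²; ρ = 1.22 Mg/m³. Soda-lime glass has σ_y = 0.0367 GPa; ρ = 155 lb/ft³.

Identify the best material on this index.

CFRP laminate

Putting every candidate on a common basis:
  titanium alloy: σ_y = 808.0 MPa, ρ = 4421 kg/m³
  concrete: σ_y = 37.10 MPa, ρ = 2419 kg/m³
  tungsten: σ_y = 720.0 MPa, ρ = 19200 kg/m³
  CFRP laminate: σ_y = 701.0 MPa, ρ = 1560 kg/m³
  alumina ceramic: σ_y = 316.0 MPa, ρ = 3864 kg/m³
  epoxy: σ_y = 46.70 MPa, ρ = 1220 kg/m³
  soda-lime glass: σ_y = 36.70 MPa, ρ = 2483 kg/m³
  CFRP laminate: M = 449 kN·m/kg
  titanium alloy: M = 183 kN·m/kg
  alumina ceramic: M = 81.8 kN·m/kg
  epoxy: M = 38.3 kN·m/kg
  tungsten: M = 37.5 kN·m/kg
  concrete: M = 15.3 kN·m/kg
  soda-lime glass: M = 14.8 kN·m/kg
Highest index: CFRP laminate.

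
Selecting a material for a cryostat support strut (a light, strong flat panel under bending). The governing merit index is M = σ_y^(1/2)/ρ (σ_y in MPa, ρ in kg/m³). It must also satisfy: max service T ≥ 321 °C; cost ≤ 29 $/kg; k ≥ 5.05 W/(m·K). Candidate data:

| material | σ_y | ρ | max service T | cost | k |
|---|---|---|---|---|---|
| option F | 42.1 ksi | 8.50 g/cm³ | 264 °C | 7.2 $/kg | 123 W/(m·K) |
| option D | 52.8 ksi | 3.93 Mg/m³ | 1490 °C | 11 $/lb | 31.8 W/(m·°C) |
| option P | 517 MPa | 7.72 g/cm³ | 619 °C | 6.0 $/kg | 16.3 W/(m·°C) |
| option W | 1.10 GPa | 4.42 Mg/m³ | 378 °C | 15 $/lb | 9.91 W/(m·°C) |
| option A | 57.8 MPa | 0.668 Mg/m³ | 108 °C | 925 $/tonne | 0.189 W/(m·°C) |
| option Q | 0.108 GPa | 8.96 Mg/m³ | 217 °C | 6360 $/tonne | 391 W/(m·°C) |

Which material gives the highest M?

Screen on constraints: max service T ≥ 321 °C; cost ≤ 29 $/kg; k ≥ 5.05 W/(m·K). Survivors: option D, option P.
Convert each candidate to consistent units, then evaluate M:
  option D: σ_y = 364.0 MPa, ρ = 3930 kg/m³
  option P: σ_y = 517.0 MPa, ρ = 7720 kg/m³
  option D: M = 4.85×10⁻³
  option P: M = 2.95×10⁻³
Option D ranks first.

option D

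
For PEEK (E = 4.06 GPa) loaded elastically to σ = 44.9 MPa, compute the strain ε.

0.0111

ε = σ/E = 44.9 / 4060 = 0.0111.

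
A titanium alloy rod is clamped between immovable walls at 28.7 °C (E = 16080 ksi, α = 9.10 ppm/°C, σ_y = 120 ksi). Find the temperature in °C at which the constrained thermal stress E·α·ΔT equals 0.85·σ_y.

726 °C

E = 16080 ksi = 110.9 GPa.
σ_y = 120 ksi = 827.4 MPa.
E·α·ΔT = 703.3 MPa ⇒ ΔT = 703.3 / (110.9×10³ × 9.10×10⁻⁶) = 697.1 K.
T = 28.7 + 697.1 = 725.8 °C.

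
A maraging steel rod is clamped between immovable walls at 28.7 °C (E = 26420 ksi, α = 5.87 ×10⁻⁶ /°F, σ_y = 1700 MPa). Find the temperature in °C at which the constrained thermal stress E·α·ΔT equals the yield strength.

912 °C

E = 26420 ksi = 182.2 GPa.
α = 5.87×10⁻⁶/°F × 9/5 = 10.6×10⁻⁶/K.
E·α·ΔT = 1700 MPa ⇒ ΔT = 1700 / (182.2×10³ × 10.6×10⁻⁶) = 883.3 K.
T = 28.7 + 883.3 = 912.0 °C.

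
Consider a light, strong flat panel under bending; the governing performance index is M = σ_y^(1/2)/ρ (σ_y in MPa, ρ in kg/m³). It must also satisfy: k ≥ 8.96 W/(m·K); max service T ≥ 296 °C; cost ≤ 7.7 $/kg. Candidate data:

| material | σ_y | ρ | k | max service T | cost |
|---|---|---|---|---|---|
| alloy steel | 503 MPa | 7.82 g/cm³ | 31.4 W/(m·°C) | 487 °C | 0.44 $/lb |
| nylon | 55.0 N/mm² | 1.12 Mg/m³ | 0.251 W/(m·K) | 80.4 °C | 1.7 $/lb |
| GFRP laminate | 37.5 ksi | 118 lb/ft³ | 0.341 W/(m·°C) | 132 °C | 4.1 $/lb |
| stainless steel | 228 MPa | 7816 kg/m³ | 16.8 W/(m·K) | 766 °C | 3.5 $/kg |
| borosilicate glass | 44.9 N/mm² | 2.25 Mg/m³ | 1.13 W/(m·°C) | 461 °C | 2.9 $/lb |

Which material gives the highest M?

Screen on constraints: k ≥ 8.96 W/(m·K); max service T ≥ 296 °C; cost ≤ 7.7 $/kg. Survivors: alloy steel, stainless steel.
Normalizing units and computing the index:
  alloy steel: σ_y = 503.0 MPa, ρ = 7820 kg/m³
  stainless steel: σ_y = 228.0 MPa, ρ = 7816 kg/m³
  alloy steel: M = 2.87×10⁻³
  stainless steel: M = 1.93×10⁻³
Alloy steel has the largest M.

alloy steel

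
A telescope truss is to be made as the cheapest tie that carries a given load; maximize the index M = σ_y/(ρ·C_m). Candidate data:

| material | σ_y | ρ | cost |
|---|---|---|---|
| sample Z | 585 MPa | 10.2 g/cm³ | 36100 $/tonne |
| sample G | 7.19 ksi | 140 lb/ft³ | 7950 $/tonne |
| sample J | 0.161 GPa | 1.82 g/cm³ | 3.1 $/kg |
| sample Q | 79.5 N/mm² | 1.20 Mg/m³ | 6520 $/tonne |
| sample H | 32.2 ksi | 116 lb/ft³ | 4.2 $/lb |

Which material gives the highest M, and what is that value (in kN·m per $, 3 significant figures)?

sample J, M = 28.5 kN·m per $

Convert each candidate to consistent units, then evaluate M:
  sample Z: σ_y = 585.0 MPa, ρ = 10200 kg/m³, cost = 36.10 $/kg
  sample G: σ_y = 49.57 MPa, ρ = 2243 kg/m³, cost = 7.950 $/kg
  sample J: σ_y = 161.0 MPa, ρ = 1820 kg/m³, cost = 3.100 $/kg
  sample Q: σ_y = 79.50 MPa, ρ = 1200 kg/m³, cost = 6.520 $/kg
  sample H: σ_y = 222.0 MPa, ρ = 1858 kg/m³, cost = 9.259 $/kg
  sample J: M = 28.5 kN·m per $
  sample H: M = 12.9 kN·m per $
  sample Q: M = 10.2 kN·m per $
  sample G: M = 2.78 kN·m per $
  sample Z: M = 1.59 kN·m per $
The maximum is for sample J.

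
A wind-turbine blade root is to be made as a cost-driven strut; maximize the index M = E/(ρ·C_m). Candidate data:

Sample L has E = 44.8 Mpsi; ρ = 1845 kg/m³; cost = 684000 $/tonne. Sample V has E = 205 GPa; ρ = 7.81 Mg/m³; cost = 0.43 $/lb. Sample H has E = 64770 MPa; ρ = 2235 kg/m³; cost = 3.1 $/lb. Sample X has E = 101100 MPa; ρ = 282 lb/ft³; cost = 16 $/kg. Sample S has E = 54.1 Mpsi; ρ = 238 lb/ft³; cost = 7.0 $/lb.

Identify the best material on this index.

Putting every candidate on a common basis:
  sample L: E = 308.9 GPa, ρ = 1845 kg/m³, cost = 684.0 $/kg
  sample V: E = 205.0 GPa, ρ = 7810 kg/m³, cost = 0.9480 $/kg
  sample H: E = 64.77 GPa, ρ = 2235 kg/m³, cost = 6.834 $/kg
  sample X: E = 101.1 GPa, ρ = 4517 kg/m³, cost = 16.00 $/kg
  sample S: E = 373.0 GPa, ρ = 3812 kg/m³, cost = 15.43 $/kg
  sample V: M = 27.7 MN·m per $
  sample S: M = 6.34 MN·m per $
  sample H: M = 4.24 MN·m per $
  sample X: M = 1.40 MN·m per $
  sample L: M = 0.245 MN·m per $
Sample V has the largest M.

sample V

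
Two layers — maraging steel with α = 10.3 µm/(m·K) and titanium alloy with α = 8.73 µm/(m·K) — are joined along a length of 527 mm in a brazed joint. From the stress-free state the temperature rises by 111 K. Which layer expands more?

maraging steel

α(maraging steel) = 10.3×10⁻⁶/K vs α(titanium alloy) = 8.73×10⁻⁶/K.
Higher α expands more for the same ΔT: maraging steel.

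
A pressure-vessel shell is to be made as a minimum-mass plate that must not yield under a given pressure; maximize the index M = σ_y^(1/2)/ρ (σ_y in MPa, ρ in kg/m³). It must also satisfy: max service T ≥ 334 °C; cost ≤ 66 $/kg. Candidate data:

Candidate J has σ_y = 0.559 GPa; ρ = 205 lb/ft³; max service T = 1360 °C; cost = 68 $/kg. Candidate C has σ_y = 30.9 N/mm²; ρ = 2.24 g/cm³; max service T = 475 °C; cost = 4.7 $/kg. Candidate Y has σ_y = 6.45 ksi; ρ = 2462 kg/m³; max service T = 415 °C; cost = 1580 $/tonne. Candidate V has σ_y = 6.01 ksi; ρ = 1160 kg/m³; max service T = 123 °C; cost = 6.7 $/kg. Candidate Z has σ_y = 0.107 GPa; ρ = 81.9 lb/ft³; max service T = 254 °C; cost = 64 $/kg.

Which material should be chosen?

Screen on constraints: max service T ≥ 334 °C; cost ≤ 66 $/kg. Survivors: candidate C, candidate Y.
Normalizing units and computing the index:
  candidate C: σ_y = 30.90 MPa, ρ = 2240 kg/m³
  candidate Y: σ_y = 44.47 MPa, ρ = 2462 kg/m³
  candidate Y: M = 2.71×10⁻³
  candidate C: M = 2.48×10⁻³
Highest index: candidate Y.

candidate Y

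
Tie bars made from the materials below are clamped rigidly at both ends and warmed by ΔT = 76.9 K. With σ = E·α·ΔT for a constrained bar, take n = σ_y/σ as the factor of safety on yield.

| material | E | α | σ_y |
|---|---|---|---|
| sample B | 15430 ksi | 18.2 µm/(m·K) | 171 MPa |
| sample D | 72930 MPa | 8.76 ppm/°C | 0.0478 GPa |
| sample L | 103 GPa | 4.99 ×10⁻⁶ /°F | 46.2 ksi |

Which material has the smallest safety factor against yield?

With everything in SI (GPa, ×10⁻⁶/K, MPa):
  sample B: E = 106.4, α = 18.2, σ_y = 171.0 → σ = 149 MPa, n = 1.15
  sample D: E = 72.93, α = 8.76, σ_y = 47.80 → σ = 49.1 MPa, n = 0.973
  sample L: E = 103.0, α = 8.98, σ_y = 318.5 → σ = 71.1 MPa, n = 4.48
The minimum is sample D at n = 0.973.

sample D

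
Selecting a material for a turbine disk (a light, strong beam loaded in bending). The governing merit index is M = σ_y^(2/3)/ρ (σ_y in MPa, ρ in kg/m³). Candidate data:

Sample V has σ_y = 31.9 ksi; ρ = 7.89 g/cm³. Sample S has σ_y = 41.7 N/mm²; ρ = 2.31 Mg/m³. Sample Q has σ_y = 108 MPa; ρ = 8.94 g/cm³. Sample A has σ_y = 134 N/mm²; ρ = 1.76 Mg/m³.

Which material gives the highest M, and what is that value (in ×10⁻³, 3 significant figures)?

In SI units:
  sample V: σ_y = 219.9 MPa, ρ = 7890 kg/m³
  sample S: σ_y = 41.70 MPa, ρ = 2310 kg/m³
  sample Q: σ_y = 108.0 MPa, ρ = 8940 kg/m³
  sample A: σ_y = 134.0 MPa, ρ = 1760 kg/m³
  sample A: M = 14.9×10⁻³
  sample S: M = 5.21×10⁻³
  sample V: M = 4.62×10⁻³
  sample Q: M = 2.54×10⁻³
Sample A has the largest M.

sample A, M = 14.9×10⁻³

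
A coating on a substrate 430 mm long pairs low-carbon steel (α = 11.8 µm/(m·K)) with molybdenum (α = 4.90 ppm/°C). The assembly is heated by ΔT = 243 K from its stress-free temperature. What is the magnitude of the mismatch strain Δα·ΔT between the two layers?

Δα = |11.8 − 4.90|×10⁻⁶/K = 6.90×10⁻⁶/K.
Mismatch strain = Δα·ΔT = 6.90×10⁻⁶ × 243.0 = 1.68×10⁻³.

1.68×10⁻³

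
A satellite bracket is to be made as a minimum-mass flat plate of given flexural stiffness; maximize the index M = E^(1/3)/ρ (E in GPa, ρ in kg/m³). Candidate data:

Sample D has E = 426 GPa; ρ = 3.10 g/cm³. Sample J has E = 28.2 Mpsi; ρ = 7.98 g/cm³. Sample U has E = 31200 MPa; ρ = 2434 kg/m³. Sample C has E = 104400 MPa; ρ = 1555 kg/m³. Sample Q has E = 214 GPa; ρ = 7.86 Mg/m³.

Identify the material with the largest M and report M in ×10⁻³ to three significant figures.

After converting to SI:
  sample D: E = 426.0 GPa, ρ = 3100 kg/m³
  sample J: E = 194.4 GPa, ρ = 7980 kg/m³
  sample U: E = 31.20 GPa, ρ = 2434 kg/m³
  sample C: E = 104.4 GPa, ρ = 1555 kg/m³
  sample Q: E = 214.0 GPa, ρ = 7860 kg/m³
  sample C: M = 3.03×10⁻³
  sample D: M = 2.43×10⁻³
  sample U: M = 1.29×10⁻³
  sample Q: M = 0.761×10⁻³
  sample J: M = 0.726×10⁻³
Sample C has the largest M.

sample C, M = 3.03×10⁻³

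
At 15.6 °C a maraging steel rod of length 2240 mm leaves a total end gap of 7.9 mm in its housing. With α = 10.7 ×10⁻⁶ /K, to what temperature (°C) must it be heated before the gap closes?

345 °C

α·L₀·ΔT = 7.9 mm ⇒ ΔT = 7.9 / (10.7×10⁻⁶ × 2240.0) = 329.6 K.
T = 15.6 + 329.6 = 345.2 °C.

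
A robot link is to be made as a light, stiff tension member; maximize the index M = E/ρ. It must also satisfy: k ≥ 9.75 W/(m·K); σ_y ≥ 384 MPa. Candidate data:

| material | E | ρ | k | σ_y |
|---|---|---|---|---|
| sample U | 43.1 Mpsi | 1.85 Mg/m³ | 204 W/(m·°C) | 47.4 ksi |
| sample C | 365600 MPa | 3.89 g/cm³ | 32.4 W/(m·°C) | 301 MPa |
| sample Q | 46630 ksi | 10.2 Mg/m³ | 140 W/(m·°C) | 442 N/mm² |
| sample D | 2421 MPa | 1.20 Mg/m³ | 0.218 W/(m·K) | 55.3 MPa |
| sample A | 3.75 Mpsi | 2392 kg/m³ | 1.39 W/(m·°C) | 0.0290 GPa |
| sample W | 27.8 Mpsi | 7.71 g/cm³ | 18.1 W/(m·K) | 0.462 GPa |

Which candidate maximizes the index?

Screen on constraints: k ≥ 9.75 W/(m·K); σ_y ≥ 384 MPa. Survivors: sample Q, sample W.
In SI units:
  sample Q: E = 321.5 GPa, ρ = 10200 kg/m³
  sample W: E = 191.7 GPa, ρ = 7710 kg/m³
  sample Q: M = 31.5 MN·m/kg
  sample W: M = 24.9 MN·m/kg
Highest index: sample Q.

sample Q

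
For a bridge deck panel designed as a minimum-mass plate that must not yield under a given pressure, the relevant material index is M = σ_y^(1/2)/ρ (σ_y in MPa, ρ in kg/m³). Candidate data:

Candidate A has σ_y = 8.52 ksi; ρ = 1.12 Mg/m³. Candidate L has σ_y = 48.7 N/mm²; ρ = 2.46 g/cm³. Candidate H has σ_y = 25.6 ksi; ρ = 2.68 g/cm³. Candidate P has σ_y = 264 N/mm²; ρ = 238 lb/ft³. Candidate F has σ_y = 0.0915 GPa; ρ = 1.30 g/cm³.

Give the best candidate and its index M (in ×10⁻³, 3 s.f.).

In SI units:
  candidate A: σ_y = 58.74 MPa, ρ = 1120 kg/m³
  candidate L: σ_y = 48.70 MPa, ρ = 2460 kg/m³
  candidate H: σ_y = 176.5 MPa, ρ = 2680 kg/m³
  candidate P: σ_y = 264.0 MPa, ρ = 3812 kg/m³
  candidate F: σ_y = 91.50 MPa, ρ = 1300 kg/m³
  candidate F: M = 7.36×10⁻³
  candidate A: M = 6.84×10⁻³
  candidate H: M = 4.96×10⁻³
  candidate P: M = 4.26×10⁻³
  candidate L: M = 2.84×10⁻³
Highest index: candidate F.

candidate F, M = 7.36×10⁻³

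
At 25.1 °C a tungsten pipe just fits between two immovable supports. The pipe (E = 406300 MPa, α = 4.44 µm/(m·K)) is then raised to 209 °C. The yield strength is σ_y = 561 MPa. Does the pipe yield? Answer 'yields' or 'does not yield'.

E = 406300 MPa = 406.3 GPa.
ΔT = 183.9 K. Constrained thermal stress σ = E·α·ΔT = 406.3×10³ MPa × 4.44×10⁻⁶ × 183.9 = 332 MPa (compressive).
Compare to σ_y = 561 MPa: σ < σ_y, so it does not yield.

does not yield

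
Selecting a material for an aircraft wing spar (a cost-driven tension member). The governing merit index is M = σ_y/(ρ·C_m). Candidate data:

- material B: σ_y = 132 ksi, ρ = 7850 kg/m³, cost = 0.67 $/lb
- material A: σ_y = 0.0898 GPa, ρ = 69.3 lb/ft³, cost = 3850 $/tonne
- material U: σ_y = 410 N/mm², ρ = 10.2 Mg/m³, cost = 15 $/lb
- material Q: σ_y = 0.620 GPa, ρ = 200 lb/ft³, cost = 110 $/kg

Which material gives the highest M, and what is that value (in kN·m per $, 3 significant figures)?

Putting every candidate on a common basis:
  material B: σ_y = 910.1 MPa, ρ = 7850 kg/m³, cost = 1.477 $/kg
  material A: σ_y = 89.80 MPa, ρ = 1110 kg/m³, cost = 3.850 $/kg
  material U: σ_y = 410.0 MPa, ρ = 10200 kg/m³, cost = 33.07 $/kg
  material Q: σ_y = 620.0 MPa, ρ = 3204 kg/m³, cost = 110.0 $/kg
  material B: M = 78.5 kN·m per $
  material A: M = 21.0 kN·m per $
  material Q: M = 1.76 kN·m per $
  material U: M = 1.22 kN·m per $
Highest index: material B.

material B, M = 78.5 kN·m per $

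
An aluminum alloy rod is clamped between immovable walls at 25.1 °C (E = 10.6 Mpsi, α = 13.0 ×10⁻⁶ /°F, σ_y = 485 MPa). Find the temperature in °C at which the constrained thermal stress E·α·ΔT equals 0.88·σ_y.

E = 10.6 Mpsi = 73.08 GPa.
α = 13.0×10⁻⁶/°F × 9/5 = 23.4×10⁻⁶/K.
E·α·ΔT = 426.8 MPa ⇒ ΔT = 426.8 / (73.08×10³ × 23.4×10⁻⁶) = 249.6 K.
T = 25.1 + 249.6 = 274.7 °C.

275 °C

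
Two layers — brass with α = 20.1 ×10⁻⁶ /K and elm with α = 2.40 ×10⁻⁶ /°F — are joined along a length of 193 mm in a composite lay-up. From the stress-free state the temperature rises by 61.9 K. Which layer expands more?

brass

elm: α = 2.40×10⁻⁶/°F × 9/5 = 4.32×10⁻⁶/K.
α(brass) = 20.1×10⁻⁶/K vs α(elm) = 4.32×10⁻⁶/K.
Higher α expands more for the same ΔT: brass.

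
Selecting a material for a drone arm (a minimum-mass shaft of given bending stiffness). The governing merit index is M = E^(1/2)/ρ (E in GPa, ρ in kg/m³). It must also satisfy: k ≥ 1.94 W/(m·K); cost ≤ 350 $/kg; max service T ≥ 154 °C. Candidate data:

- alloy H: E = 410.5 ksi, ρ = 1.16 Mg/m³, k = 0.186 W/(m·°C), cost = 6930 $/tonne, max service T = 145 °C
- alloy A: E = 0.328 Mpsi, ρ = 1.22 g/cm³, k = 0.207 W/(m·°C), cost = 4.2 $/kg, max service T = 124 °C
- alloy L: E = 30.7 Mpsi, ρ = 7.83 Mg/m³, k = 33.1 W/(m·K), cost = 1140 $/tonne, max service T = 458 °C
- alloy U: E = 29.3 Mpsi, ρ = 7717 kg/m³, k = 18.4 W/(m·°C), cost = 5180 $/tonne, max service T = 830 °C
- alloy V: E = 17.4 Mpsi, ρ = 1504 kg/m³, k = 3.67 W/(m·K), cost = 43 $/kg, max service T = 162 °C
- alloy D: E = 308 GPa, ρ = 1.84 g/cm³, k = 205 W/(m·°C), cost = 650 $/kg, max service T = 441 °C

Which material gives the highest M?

alloy V

Screen on constraints: k ≥ 1.94 W/(m·K); cost ≤ 350 $/kg; max service T ≥ 154 °C. Survivors: alloy L, alloy U, alloy V.
Putting every candidate on a common basis:
  alloy L: E = 211.7 GPa, ρ = 7830 kg/m³
  alloy U: E = 202.0 GPa, ρ = 7717 kg/m³
  alloy V: E = 120.0 GPa, ρ = 1504 kg/m³
  alloy V: M = 7.28×10⁻³
  alloy L: M = 1.86×10⁻³
  alloy U: M = 1.84×10⁻³
Alloy V has the largest M.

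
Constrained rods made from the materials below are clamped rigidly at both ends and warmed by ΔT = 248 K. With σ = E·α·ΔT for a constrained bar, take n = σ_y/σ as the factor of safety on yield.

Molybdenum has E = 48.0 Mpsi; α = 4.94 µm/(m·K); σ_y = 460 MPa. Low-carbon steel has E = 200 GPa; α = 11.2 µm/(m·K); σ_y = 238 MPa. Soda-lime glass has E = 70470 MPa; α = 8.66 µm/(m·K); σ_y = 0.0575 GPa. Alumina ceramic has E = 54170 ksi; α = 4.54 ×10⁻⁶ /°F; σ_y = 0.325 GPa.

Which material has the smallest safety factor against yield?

In consistent units (E in GPa, α in ×10⁻⁶/K, σ_y in MPa):
  molybdenum: E = 330.9, α = 4.94, σ_y = 460.0 → σ = 405 MPa, n = 1.13
  low-carbon steel: E = 200.0, α = 11.2, σ_y = 238.0 → σ = 556 MPa, n = 0.428
  soda-lime glass: E = 70.47, α = 8.66, σ_y = 57.50 → σ = 151 MPa, n = 0.380
  alumina ceramic: E = 373.5, α = 8.17, σ_y = 325.0 → σ = 757 MPa, n = 0.429
Smallest n: soda-lime glass with n = 0.380.

soda-lime glass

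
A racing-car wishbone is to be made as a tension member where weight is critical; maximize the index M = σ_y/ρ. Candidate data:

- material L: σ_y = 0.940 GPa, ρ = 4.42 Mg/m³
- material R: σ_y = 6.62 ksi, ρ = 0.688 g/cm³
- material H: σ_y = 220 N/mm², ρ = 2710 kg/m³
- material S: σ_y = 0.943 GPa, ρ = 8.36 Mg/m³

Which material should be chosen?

In SI units:
  material L: σ_y = 940.0 MPa, ρ = 4420 kg/m³
  material R: σ_y = 45.64 MPa, ρ = 688.0 kg/m³
  material H: σ_y = 220.0 MPa, ρ = 2710 kg/m³
  material S: σ_y = 943.0 MPa, ρ = 8360 kg/m³
  material L: M = 213 kN·m/kg
  material S: M = 113 kN·m/kg
  material H: M = 81.2 kN·m/kg
  material R: M = 66.3 kN·m/kg
Highest index: material L.

material L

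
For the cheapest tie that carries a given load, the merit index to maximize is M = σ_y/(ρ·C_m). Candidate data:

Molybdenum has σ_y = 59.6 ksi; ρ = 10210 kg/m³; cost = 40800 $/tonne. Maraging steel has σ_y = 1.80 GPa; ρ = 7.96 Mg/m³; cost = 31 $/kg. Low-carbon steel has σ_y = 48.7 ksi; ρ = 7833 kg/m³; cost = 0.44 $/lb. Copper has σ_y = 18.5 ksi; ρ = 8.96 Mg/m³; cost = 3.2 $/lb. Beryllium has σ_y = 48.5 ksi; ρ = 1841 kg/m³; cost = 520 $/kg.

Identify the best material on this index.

Convert each candidate to consistent units, then evaluate M:
  molybdenum: σ_y = 410.9 MPa, ρ = 10210 kg/m³, cost = 40.80 $/kg
  maraging steel: σ_y = 1800 MPa, ρ = 7960 kg/m³, cost = 31.00 $/kg
  low-carbon steel: σ_y = 335.8 MPa, ρ = 7833 kg/m³, cost = 0.9700 $/kg
  copper: σ_y = 127.6 MPa, ρ = 8960 kg/m³, cost = 7.055 $/kg
  beryllium: σ_y = 334.4 MPa, ρ = 1841 kg/m³, cost = 520.0 $/kg
  low-carbon steel: M = 44.2 kN·m per $
  maraging steel: M = 7.29 kN·m per $
  copper: M = 2.02 kN·m per $
  molybdenum: M = 0.986 kN·m per $
  beryllium: M = 0.349 kN·m per $
The maximum is for low-carbon steel.

low-carbon steel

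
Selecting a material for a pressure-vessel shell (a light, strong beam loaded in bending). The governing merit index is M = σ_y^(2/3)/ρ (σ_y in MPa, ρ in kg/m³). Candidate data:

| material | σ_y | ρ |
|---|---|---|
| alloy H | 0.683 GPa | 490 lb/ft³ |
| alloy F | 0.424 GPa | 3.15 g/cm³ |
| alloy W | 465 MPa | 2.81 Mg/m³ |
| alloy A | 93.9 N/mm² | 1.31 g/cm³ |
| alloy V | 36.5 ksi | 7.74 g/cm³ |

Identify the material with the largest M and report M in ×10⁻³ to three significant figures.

After converting to SI:
  alloy H: σ_y = 683.0 MPa, ρ = 7849 kg/m³
  alloy F: σ_y = 424.0 MPa, ρ = 3150 kg/m³
  alloy W: σ_y = 465.0 MPa, ρ = 2810 kg/m³
  alloy A: σ_y = 93.90 MPa, ρ = 1310 kg/m³
  alloy V: σ_y = 251.7 MPa, ρ = 7740 kg/m³
  alloy W: M = 21.4×10⁻³
  alloy F: M = 17.9×10⁻³
  alloy A: M = 15.8×10⁻³
  alloy H: M = 9.88×10⁻³
  alloy V: M = 5.15×10⁻³
Highest index: alloy W.

alloy W, M = 21.4×10⁻³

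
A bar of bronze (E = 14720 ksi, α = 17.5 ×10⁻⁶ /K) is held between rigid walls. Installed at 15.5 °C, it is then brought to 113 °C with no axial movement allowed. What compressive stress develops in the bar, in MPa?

E = 14720 ksi = 101.5 GPa.
ΔT = 97.50 K. Constrained thermal stress σ = E·α·ΔT = 101.5×10³ MPa × 17.5×10⁻⁶ × 97.50 = 173 MPa (compressive).

173 MPa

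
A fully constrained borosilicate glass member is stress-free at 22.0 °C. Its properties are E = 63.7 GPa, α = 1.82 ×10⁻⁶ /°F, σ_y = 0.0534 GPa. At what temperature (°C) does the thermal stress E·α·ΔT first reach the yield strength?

278 °C

α = 1.82×10⁻⁶/°F × 9/5 = 3.28×10⁻⁶/K.
σ_y = 0.0534 GPa = 53.40 MPa.
E·α·ΔT = 53.40 MPa ⇒ ΔT = 53.40 / (63.70×10³ × 3.28×10⁻⁶) = 255.9 K.
T = 22.0 + 255.9 = 277.9 °C.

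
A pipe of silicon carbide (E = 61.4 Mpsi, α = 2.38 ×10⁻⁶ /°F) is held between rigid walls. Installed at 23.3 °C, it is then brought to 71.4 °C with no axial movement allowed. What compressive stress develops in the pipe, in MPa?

87.2 MPa

E = 61.4 Mpsi = 423.3 GPa.
α = 2.38×10⁻⁶/°F × 9/5 = 4.28×10⁻⁶/K.
ΔT = 48.10 K. Constrained thermal stress σ = E·α·ΔT = 423.3×10³ MPa × 4.28×10⁻⁶ × 48.10 = 87.2 MPa (compressive).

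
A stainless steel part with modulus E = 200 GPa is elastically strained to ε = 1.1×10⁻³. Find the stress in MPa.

σ = E·ε = 200000 MPa × 1.1×10⁻³ = 220 MPa.

220 MPa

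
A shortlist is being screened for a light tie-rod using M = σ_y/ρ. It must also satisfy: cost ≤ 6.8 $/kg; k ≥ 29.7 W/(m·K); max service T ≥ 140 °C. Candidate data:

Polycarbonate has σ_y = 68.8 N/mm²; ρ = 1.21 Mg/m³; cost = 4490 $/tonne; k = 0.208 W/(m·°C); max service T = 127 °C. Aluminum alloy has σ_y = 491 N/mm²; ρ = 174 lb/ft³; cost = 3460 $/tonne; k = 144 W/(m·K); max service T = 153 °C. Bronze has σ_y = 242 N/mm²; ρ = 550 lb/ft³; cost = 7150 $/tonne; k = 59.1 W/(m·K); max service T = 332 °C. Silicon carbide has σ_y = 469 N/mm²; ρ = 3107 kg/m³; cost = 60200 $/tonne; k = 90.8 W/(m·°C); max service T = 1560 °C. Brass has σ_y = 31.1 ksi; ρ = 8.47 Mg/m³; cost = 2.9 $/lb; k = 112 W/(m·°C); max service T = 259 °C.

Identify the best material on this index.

Screen on constraints: cost ≤ 6.8 $/kg; k ≥ 29.7 W/(m·K); max service T ≥ 140 °C. Survivors: aluminum alloy, brass.
After converting to SI:
  aluminum alloy: σ_y = 491.0 MPa, ρ = 2787 kg/m³
  brass: σ_y = 214.4 MPa, ρ = 8470 kg/m³
  aluminum alloy: M = 176 kN·m/kg
  brass: M = 25.3 kN·m/kg
The maximum is for aluminum alloy.

aluminum alloy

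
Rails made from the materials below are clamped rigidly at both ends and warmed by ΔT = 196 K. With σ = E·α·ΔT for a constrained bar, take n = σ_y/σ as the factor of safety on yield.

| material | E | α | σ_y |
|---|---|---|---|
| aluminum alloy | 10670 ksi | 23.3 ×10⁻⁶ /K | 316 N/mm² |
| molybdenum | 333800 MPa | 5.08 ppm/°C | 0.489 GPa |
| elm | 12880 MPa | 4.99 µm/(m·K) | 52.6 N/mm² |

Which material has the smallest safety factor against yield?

aluminum alloy

With everything in SI (GPa, ×10⁻⁶/K, MPa):
  aluminum alloy: E = 73.57, α = 23.3, σ_y = 316.0 → σ = 336 MPa, n = 0.941
  molybdenum: E = 333.8, α = 5.08, σ_y = 489.0 → σ = 332 MPa, n = 1.47
  elm: E = 12.88, α = 4.99, σ_y = 52.60 → σ = 12.6 MPa, n = 4.18
The minimum is aluminum alloy at n = 0.941.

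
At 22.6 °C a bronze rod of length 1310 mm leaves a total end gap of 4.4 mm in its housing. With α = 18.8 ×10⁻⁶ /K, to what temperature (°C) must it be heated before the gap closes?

α·L₀·ΔT = 4.4 mm ⇒ ΔT = 4.4 / (18.8×10⁻⁶ × 1310.0) = 178.7 K.
T = 22.6 + 178.7 = 201.3 °C.

201 °C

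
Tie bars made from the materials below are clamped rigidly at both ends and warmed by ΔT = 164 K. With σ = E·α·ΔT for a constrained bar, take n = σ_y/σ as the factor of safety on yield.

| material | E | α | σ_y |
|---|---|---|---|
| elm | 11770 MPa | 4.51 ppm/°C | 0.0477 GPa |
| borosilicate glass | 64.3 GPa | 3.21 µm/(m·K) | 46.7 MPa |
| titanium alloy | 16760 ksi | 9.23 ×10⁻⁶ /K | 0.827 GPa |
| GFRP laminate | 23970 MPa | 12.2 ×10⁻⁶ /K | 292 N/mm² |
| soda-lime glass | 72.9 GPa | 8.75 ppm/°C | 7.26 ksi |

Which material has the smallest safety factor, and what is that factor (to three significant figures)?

In consistent units (E in GPa, α in ×10⁻⁶/K, σ_y in MPa):
  elm: E = 11.77, α = 4.51, σ_y = 47.70 → σ = 8.71 MPa, n = 5.48
  borosilicate glass: E = 64.30, α = 3.21, σ_y = 46.70 → σ = 33.9 MPa, n = 1.38
  titanium alloy: E = 115.6, α = 9.23, σ_y = 827.0 → σ = 175 MPa, n = 4.73
  GFRP laminate: E = 23.97, α = 12.2, σ_y = 292.0 → σ = 48.0 MPa, n = 6.09
  soda-lime glass: E = 72.90, α = 8.75, σ_y = 50.06 → σ = 105 MPa, n = 0.478
Smallest n: soda-lime glass with n = 0.478.

soda-lime glass, n = 0.478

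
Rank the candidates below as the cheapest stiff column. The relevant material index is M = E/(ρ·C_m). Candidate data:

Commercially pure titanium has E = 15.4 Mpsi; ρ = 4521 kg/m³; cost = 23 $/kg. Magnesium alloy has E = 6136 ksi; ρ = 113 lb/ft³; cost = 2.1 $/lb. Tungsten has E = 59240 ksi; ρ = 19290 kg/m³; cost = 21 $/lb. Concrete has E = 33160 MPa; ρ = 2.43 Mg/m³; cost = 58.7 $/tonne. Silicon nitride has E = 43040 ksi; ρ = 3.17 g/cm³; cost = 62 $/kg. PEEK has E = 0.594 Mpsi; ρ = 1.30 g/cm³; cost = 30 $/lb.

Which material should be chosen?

concrete

Normalizing units and computing the index:
  commercially pure titanium: E = 106.2 GPa, ρ = 4521 kg/m³, cost = 23.00 $/kg
  magnesium alloy: E = 42.31 GPa, ρ = 1810 kg/m³, cost = 4.630 $/kg
  tungsten: E = 408.4 GPa, ρ = 19290 kg/m³, cost = 46.30 $/kg
  concrete: E = 33.16 GPa, ρ = 2430 kg/m³, cost = 0.05870 $/kg
  silicon nitride: E = 296.8 GPa, ρ = 3170 kg/m³, cost = 62.00 $/kg
  PEEK: E = 4.095 GPa, ρ = 1300 kg/m³, cost = 66.14 $/kg
  concrete: M = 232 MN·m per $
  magnesium alloy: M = 5.05 MN·m per $
  silicon nitride: M = 1.51 MN·m per $
  commercially pure titanium: M = 1.02 MN·m per $
  tungsten: M = 0.457 MN·m per $
  PEEK: M = 0.0476 MN·m per $
Concrete ranks first.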